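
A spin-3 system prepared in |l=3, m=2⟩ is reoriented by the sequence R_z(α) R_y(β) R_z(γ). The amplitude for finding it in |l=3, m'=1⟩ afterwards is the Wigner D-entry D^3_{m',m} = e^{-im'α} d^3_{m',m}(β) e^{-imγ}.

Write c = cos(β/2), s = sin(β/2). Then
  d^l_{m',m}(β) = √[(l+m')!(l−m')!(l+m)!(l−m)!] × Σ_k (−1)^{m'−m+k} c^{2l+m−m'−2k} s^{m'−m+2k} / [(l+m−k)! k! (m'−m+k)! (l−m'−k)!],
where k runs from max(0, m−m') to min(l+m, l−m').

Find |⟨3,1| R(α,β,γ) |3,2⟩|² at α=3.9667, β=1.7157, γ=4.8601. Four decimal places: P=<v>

P=0.2300

Split into d^3_{1,2}(β=1.7157) × two z-phases.
With c≡cos(β/2)=0.654065 and s≡sin(β/2)=0.756438, N=[24·2·120·1]^{1/2}=75.894664
k∈{1,2} keeps every argument non-negative
  k=1: (−1)^0·75.8947/(24)·0.6541^5·0.7564^1 = +0.286338
  k=2: (−1)^1·75.8947/(12)·0.6541^3·0.7564^3 = -0.765973
d^3_{1,2}(1.7157) = +0.286338 -0.765973 = -0.479635
|D^3_{1,2}|² = |d^3_{1,2}(β)|² = (-0.479635)² = 0.230050 (the z-rotation phases have unit modulus)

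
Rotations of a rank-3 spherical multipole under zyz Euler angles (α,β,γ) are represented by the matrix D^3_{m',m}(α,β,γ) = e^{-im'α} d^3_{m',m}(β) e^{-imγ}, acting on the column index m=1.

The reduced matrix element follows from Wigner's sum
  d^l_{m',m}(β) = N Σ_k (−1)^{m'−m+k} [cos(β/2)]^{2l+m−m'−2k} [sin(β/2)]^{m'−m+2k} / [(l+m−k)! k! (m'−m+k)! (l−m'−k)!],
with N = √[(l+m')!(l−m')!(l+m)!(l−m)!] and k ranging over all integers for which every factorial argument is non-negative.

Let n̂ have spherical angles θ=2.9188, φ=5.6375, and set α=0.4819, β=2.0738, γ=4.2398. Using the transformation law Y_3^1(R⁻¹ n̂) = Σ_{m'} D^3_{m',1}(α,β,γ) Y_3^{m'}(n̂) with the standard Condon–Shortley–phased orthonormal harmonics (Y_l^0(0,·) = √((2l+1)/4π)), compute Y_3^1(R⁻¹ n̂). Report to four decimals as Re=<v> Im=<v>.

Need the full column D^3_{m',1} for m'=−3..3 at α=0.4819, β=2.0738, γ=4.2398.
cos(β/2)=0.508891, sin(β/2)=0.860831
d^3_{-3,1}: single k=4 term ⇒ +0.550766;  D = -0.517846-0.187558i
d^3_{-2,1}: k∈[3..4] ⇒ +0.531690 -0.760701 = -0.229011;  D = +0.226946-0.030688i
d^3_{-1,1}: k∈[2..4] ⇒ +0.298186 -1.137657 +0.406918 = -0.432553;  D = +0.352971-0.250027i
d^3_{0,1}: k∈[1..3] ⇒ +0.101773 -0.873656 +0.833306 = +0.061424;  D = -0.027960+0.054691i
d^3_{1,1}: k∈[0..2] ⇒ +0.017368 -0.397581 +0.853242 = +0.473029;  D = +0.004404+0.473009i
d^3_{2,1}: k∈[0..1] ⇒ -0.092906 +0.531690 = +0.438784;  D = +0.206972+0.386903i
d^3_{3,1}: single k=0 term ⇒ +0.192478;  D = +0.159110+0.108313i
Y_3^{m'}(θ=2.9188,φ=5.6375) and Σ D·Y over m':
  (-0.5178-0.1876i)·(-0.0016+0.0042i)  (+0.2269-0.0307i)·(-0.0134-0.0468i)  (+0.3530-0.2500i)·(+0.2142+0.1614i)  (-0.0280+0.0547i)·(-0.6391+0.0000i)  (+0.0044+0.4730i)·(-0.2142+0.1614i)  (+0.2070+0.3869i)·(-0.0134+0.0468i)  (+0.1591+0.1083i)·(+0.0016+0.0042i)
Y_3^1(R⁻¹ n̂) = +0.032616-0.138901i

Re=0.0326 Im=-0.1389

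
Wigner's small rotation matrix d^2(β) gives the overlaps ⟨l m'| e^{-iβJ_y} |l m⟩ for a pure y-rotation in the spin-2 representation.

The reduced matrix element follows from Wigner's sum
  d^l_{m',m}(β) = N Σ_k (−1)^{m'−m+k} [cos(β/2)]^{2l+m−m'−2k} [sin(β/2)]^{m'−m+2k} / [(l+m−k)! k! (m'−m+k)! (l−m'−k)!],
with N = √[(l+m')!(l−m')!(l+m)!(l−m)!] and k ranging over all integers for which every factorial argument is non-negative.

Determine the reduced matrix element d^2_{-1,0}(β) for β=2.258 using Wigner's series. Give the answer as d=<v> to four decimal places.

d^2_{-1,0}(β=2.258) via Wigner's sum:
c=cos(2.258/2)=0.427564, s=sin(2.258/2)=0.903985; N=√[1·6·2·2]=4.898979
k∈{1,2} keeps every argument non-negative
  k=1: (−1)^0·4.8990/(2)·0.4276^3·0.9040^1 = +0.173077
  k=2: (−1)^1·4.8990/(2)·0.4276^1·0.9040^3 = -0.773679
d^2_{-1,0}(2.258) = +0.173077 -0.773679 = -0.600601

d=-0.6006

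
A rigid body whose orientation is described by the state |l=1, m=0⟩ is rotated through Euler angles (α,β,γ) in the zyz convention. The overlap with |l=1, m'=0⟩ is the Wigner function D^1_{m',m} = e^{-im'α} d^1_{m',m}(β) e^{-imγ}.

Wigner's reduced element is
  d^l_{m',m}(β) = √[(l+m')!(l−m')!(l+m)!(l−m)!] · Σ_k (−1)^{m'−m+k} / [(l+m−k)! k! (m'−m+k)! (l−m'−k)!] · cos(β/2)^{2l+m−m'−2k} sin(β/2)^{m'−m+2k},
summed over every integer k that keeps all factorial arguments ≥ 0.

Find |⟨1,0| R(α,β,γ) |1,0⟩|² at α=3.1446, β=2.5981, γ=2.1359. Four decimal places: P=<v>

P=0.7326

D^1_{0,0}(3.1446,2.5981,2.1359) = e^{-i·0·3.1446}·d^1_{0,0}(2.5981)·e^{-i·0·2.1359}. Compute d first:
With c≡cos(β/2)=0.268414 and s≡sin(β/2)=0.963304, N=[1·1·1·1]^{1/2}=1.000000
k: max(0,(0)−(0))=0 … min(1+(0),1−(0))=1
  k=0: (−1)^0·1.0000/(1)·0.2684^2·0.9633^0 = +0.072046
  k=1: (−1)^1·1.0000/(1)·0.2684^0·0.9633^2 = -0.927954
d^1_{0,0}(2.5981) = +0.072046 -0.927954 = -0.855908
|D^1_{0,0}|² = |d^1_{0,0}(β)|² = (-0.855908)² = 0.732578 (the z-rotation phases have unit modulus)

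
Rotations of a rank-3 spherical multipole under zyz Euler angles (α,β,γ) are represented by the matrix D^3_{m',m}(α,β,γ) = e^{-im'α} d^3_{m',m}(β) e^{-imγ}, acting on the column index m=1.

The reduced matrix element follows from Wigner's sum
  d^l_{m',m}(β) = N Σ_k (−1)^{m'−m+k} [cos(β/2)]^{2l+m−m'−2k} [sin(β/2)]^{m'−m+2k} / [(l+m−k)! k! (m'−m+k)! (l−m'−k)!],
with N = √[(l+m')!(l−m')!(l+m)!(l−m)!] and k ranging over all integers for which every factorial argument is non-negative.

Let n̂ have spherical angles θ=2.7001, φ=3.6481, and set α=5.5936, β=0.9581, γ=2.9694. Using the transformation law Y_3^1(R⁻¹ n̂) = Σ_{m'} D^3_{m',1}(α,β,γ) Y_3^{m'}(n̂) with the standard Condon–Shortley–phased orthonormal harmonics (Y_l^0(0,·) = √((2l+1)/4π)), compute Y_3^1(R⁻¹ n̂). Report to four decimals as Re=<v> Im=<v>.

Need the full column D^3_{m',1} for m'=−3..3 at α=5.5936, β=0.9581, γ=2.9694.
cos(β/2)=0.887433, sin(β/2)=0.460936
d^3_{-3,1}: single k=4 term ⇒ +0.137683;  D = +0.044063+0.130442i
d^3_{-2,1}: k∈[3..4] ⇒ +0.432872 -0.058390 = +0.374482;  D = -0.133258+0.349970i
d^3_{-1,1}: k∈[2..4] ⇒ +0.790635 -0.284397 +0.009591 = +0.515828;  D = -0.448312+0.255137i
d^3_{0,1}: k∈[1..3] ⇒ +0.878840 -0.711282 +0.063963 = +0.231522;  D = -0.228098-0.039670i
d^3_{1,1}: k∈[0..2] ⇒ +0.488443 -1.054179 +0.213298 = -0.352439;  D = +0.229469+0.267501i
d^3_{2,1}: k∈[0..1] ⇒ -0.802268 +0.432872 = -0.369395;  D = +0.007178+0.369326i
d^3_{3,1}: single k=0 term ⇒ +0.510352;  D = +0.316983-0.399977i
Y_3^{m'}(θ=2.7001,φ=3.6481) and Σ D·Y over m':
  (+0.0441+0.1304i)·(-0.0017+0.0325i)  (-0.1333+0.3500i)·(-0.0893+0.1431i)  (-0.4483+0.2551i)·(-0.3728+0.2068i)  (-0.2281-0.0397i)·(-0.3668+0.0000i)  (+0.2295+0.2675i)·(+0.3728+0.2068i)  (+0.0072+0.3693i)·(-0.0893-0.1431i)  (+0.3170-0.4000i)·(+0.0017+0.0325i)
Y_3^1(R⁻¹ n̂) = +0.251484-0.099577i

Re=0.2515 Im=-0.0996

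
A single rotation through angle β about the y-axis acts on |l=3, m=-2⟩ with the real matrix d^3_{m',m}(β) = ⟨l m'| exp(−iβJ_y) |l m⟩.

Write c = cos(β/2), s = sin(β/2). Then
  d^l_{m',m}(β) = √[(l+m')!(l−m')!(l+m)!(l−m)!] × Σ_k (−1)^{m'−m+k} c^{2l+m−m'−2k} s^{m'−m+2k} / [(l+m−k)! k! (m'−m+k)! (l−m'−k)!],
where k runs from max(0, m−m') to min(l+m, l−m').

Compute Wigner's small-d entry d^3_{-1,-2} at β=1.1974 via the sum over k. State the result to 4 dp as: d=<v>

d^3_{-1,-2}(β=1.1974) via Wigner's sum:
Half-angle: c=0.826069, s=0.563569. N=√(2·24·1·120)=75.894664
k∈{0,1} keeps every argument non-negative
  k=0: (−1)^1·75.8947/(24)·0.8261^5·0.5636^1 = -0.685533
  k=1: (−1)^2·75.8947/(12)·0.8261^3·0.5636^3 = +0.638146
d^3_{-1,-2}(1.1974) = -0.685533 +0.638146 = -0.047387

d=-0.0474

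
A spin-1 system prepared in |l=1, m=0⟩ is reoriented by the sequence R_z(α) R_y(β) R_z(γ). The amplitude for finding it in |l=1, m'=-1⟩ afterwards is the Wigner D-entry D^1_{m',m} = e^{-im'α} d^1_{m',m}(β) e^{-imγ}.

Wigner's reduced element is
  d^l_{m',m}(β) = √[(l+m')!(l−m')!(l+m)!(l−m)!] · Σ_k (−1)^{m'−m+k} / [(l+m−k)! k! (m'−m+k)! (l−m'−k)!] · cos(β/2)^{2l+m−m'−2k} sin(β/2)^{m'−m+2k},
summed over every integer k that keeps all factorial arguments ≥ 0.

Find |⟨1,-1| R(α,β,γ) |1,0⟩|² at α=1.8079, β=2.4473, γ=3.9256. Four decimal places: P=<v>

First d^1_{-1,0}(β=2.4473), then the phase factors e^{-i(-1)α} and e^{-i(0)γ}:
c=cos(2.4473/2)=0.340216, s=sin(2.4473/2)=0.940347; N=√[1·2·1·1]=1.414214
k: max(0,(0)−(-1))=1 … min(1+(0),1−(-1))=1
  k=1: (−1)^0·1.4142/(1)·0.3402^1·0.9403^1 = +0.452437
d^1_{-1,0}(2.4473) = +0.452437
|D^1_{-1,0}|² = |d^1_{-1,0}(β)|² = (+0.452437)² = 0.204699 (the z-rotation phases have unit modulus)

P=0.2047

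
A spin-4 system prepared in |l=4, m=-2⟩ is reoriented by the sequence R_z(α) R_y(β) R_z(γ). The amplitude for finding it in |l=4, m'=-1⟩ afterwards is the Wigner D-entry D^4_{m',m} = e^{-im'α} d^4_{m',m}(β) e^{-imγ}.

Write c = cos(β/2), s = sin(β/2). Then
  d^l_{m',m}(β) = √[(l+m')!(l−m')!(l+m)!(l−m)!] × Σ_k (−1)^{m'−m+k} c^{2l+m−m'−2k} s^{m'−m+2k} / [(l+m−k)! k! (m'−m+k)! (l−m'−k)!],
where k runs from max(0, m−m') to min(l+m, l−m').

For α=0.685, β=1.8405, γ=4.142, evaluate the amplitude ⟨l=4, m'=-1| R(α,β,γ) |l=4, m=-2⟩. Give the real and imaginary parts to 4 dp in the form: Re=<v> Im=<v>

Re=0.2086 Im=-0.1023

First d^4_{-1,-2}(β=1.8405), then the phase factors e^{-i(-1)α} and e^{-i(-2)γ}:
c=cos(1.8405/2)=0.605621, s=sin(1.8405/2)=0.795753; N=√[6·120·2·720]=1018.233765
k∈{0,1,2} keeps every argument non-negative
  k=0: (−1)^1·1018.2338/(240)·0.6056^7·0.7958^1 = -0.100884
  k=1: (−1)^2·1018.2338/(48)·0.6056^5·0.7958^3 = +0.870857
  k=2: (−1)^3·1018.2338/(72)·0.6056^3·0.7958^5 = -1.002328
d^4_{-1,-2}(1.8405) = -0.100884 +0.870857 -1.002328 = -0.232355
Attach z-rotation phases: D = e^{-i(-1)(0.685)}·(-0.232355)·e^{-i(-2)(4.142)} = +0.208636-0.102274i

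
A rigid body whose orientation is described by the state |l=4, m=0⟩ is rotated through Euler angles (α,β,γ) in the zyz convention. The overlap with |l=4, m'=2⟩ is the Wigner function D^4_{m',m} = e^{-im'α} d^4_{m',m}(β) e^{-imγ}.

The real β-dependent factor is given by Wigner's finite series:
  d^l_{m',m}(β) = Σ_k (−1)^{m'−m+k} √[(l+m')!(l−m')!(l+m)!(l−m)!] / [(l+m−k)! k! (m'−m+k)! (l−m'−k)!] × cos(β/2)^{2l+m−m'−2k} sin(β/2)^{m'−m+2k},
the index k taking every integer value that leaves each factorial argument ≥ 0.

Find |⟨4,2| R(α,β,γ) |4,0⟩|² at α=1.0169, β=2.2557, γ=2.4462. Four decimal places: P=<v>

P=0.1824

D^4_{2,0}(1.0169,2.2557,2.4462) = e^{-i·2·1.0169}·d^4_{2,0}(2.2557)·e^{-i·0·2.4462}. Compute d first:
With c≡cos(β/2)=0.428603 and s≡sin(β/2)=0.903493, N=[720·2·24·24]^{1/2}=910.735966
k∈{0,1,2} keeps every argument non-negative
  k=0: (−1)^2·910.7360/(96)·0.4286^6·0.9035^2 = +0.048007
  k=1: (−1)^3·910.7360/(36)·0.4286^4·0.9035^4 = -0.568867
  k=2: (−1)^4·910.7360/(96)·0.4286^2·0.9035^6 = +0.947939
d^4_{2,0}(2.2557) = +0.048007 -0.568867 +0.947939 = +0.427079
|D^4_{2,0}|² = |d^4_{2,0}(β)|² = (+0.427079)² = 0.182396 (the z-rotation phases have unit modulus)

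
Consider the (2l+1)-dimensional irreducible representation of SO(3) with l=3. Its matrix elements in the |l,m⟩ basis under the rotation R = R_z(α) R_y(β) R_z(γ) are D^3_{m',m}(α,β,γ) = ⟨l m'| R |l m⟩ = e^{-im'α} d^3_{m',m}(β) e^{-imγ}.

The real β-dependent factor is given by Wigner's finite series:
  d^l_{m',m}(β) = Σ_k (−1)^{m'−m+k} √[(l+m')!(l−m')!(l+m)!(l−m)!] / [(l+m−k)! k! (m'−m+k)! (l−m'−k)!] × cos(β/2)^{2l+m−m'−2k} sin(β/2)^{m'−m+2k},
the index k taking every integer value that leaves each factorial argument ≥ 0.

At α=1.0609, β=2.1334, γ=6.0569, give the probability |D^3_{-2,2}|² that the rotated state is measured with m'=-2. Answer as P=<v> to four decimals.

D^3_{-2,2}(1.0609,2.1334,6.0569) = e^{-i·-2·1.0609}·d^3_{-2,2}(2.1334)·e^{-i·2·6.0569}. Compute d first:
Half-angle: c=0.483016, s=0.875611. N=√(1·120·120·1)=120.000000
k: max(0,(2)−(-2))=4 … min(3+(2),3−(-2))=5
  k=4: (−1)^0·120.0000/(24)·0.4830^2·0.8756^4 = +0.685708
  k=5: (−1)^1·120.0000/(120)·0.4830^0·0.8756^6 = -0.450680
d^3_{-2,2}(2.1334) = +0.685708 -0.450680 = +0.235028
|D^3_{-2,2}|² = |d^3_{-2,2}(β)|² = (+0.235028)² = 0.055238 (the z-rotation phases have unit modulus)

P=0.0552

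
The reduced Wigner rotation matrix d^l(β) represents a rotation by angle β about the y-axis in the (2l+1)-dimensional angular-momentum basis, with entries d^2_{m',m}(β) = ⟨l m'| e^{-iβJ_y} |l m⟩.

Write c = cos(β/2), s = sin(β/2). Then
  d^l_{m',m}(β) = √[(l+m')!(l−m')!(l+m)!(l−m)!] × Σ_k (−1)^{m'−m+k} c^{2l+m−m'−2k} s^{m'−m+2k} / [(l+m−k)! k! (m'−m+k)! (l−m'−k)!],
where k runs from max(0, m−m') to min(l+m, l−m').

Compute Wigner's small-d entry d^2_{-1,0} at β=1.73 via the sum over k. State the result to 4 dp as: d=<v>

d=-0.1917

d^2_{-1,0}(β=1.73) via Wigner's sum:
With c≡cos(β/2)=0.648640 and s≡sin(β/2)=0.761095, N=[1·6·2·2]^{1/2}=4.898979
The bounds max(0,m−m')=1 and min(l+m,l−m')=2 give 2 terms
  k=1: (−1)^0·4.8990/(2)·0.6486^3·0.7611^1 = +0.508775
  k=2: (−1)^1·4.8990/(2)·0.6486^1·0.7611^3 = -0.700481
d^2_{-1,0}(1.73) = +0.508775 -0.700481 = -0.191706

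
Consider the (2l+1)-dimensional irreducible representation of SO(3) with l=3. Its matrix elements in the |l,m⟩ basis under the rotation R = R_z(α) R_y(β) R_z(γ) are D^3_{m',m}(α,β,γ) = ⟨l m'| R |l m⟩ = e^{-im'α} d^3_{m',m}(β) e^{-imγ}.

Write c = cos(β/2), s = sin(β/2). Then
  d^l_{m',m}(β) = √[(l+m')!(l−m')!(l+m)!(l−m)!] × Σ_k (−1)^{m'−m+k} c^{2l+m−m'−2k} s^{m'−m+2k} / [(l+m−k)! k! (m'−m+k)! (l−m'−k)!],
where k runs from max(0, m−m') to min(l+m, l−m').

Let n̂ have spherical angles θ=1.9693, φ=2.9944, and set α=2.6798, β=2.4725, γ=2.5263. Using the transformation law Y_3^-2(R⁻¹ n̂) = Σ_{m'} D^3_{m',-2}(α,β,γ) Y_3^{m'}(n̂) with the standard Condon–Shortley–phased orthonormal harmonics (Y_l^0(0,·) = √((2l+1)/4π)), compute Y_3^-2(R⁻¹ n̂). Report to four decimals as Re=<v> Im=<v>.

Need the full column D^3_{m',-2} for m'=−3..3 at α=2.6798, β=2.4725, γ=2.5263.
cos(β/2)=0.328341, sin(β/2)=0.944559
d^3_{-3,-2}: single k=1 term ⇒ +0.008829;  D = +0.007637+0.004430i
d^3_{-2,-2}: k∈[0..1] ⇒ +0.001253 -0.051847 = -0.050594;  D = +0.027870+0.042227i
d^3_{-1,-2}: k∈[0..1] ⇒ -0.011399 +0.188665 = +0.177267;  D = +0.021499+0.175958i
d^3_{0,-2}: k∈[0..1] ⇒ +0.056796 -0.470032 = -0.413236;  D = -0.137891+0.389551i
d^3_{1,-2}: k∈[0..1] ⇒ -0.188665 +0.780676 = +0.592011;  D = -0.425508+0.411606i
d^3_{2,-2}: k∈[0..1] ⇒ +0.429078 -0.710192 = -0.281113;  D = -0.267970+0.084953i
d^3_{3,-2}: single k=0 term ⇒ -0.604709;  D = +0.597479+0.093231i
Y_3^{m'}(θ=1.9693,φ=2.9944) and Σ D·Y over m':
  (+0.0076+0.0044i)·(-0.2953-0.1396i)  (+0.0279+0.0422i)·(-0.3224-0.0977i)  (+0.0215+0.1760i)·(+0.0728+0.0108i)  (-0.1379+0.3896i)·(+0.3254+0.0000i)  (-0.4255+0.4116i)·(-0.0728+0.0108i)  (-0.2680+0.0850i)·(-0.3224+0.0977i)  (+0.5975+0.0932i)·(+0.2953-0.1396i)
Y_3^-2(R⁻¹ n̂) = +0.242372-0.022919i

Re=0.2424 Im=-0.0229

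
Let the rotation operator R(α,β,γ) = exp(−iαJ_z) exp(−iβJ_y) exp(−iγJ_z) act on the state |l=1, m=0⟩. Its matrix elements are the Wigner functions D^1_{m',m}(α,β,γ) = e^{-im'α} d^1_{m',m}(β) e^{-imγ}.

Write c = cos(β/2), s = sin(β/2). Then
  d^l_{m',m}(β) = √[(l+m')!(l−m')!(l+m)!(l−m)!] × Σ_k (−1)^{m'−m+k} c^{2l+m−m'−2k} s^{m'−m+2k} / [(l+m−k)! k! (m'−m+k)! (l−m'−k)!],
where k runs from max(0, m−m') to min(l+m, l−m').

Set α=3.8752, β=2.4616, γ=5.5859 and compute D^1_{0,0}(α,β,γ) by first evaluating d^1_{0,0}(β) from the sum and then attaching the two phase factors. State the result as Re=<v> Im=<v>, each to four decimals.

Re=-0.7776 Im=0.0000

Split into d^1_{0,0}(β=2.4616) × two z-phases.
With c≡cos(β/2)=0.333484 and s≡sin(β/2)=0.942756, N=[1·1·1·1]^{1/2}=1.000000
k∈{0,1} keeps every argument non-negative
  k=0: (−1)^0·1.0000/(1)·0.3335^2·0.9428^0 = +0.111211
  k=1: (−1)^1·1.0000/(1)·0.3335^0·0.9428^2 = -0.888789
d^1_{0,0}(2.4616) = +0.111211 -0.888789 = -0.777577
Attach z-rotation phases: D = e^{-i(0)(3.8752)}·(-0.777577)·e^{-i(0)(5.5859)} = -0.777577+0.000000i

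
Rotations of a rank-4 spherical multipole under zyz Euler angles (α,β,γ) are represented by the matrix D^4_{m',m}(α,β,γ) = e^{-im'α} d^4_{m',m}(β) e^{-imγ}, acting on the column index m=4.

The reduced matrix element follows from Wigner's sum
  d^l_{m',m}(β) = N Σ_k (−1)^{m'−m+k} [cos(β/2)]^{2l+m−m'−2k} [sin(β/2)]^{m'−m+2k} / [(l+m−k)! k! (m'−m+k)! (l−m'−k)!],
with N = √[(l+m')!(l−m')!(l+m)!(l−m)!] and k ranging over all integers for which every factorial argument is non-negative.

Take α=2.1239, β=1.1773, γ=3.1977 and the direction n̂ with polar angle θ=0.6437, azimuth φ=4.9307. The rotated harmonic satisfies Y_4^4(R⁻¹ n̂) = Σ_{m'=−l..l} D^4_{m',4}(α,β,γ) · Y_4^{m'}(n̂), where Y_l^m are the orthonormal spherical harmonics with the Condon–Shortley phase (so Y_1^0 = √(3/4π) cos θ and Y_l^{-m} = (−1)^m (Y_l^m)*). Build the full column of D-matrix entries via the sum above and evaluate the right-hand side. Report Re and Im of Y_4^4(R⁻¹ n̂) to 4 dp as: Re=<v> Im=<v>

Re=0.2041 Im=-0.3462

Need the full column D^4_{m',4} for m'=−4..4 at α=2.1239, β=1.1773, γ=3.1977.
cos(β/2)=0.831691, sin(β/2)=0.555239
d^4_{-4,4}: single k=8 term ⇒ +0.009033;  D = -0.003660+0.008258i
d^4_{-3,4}: single k=7 term ⇒ +0.038271;  D = +0.037918-0.005186i
d^4_{-2,4}: single k=6 term ⇒ +0.107246;  D = -0.068185-0.082780i
d^4_{-1,4}: single k=5 term ⇒ +0.227185;  D = -0.073333+0.215024i
d^4_{0,4}: single k=4 term ⇒ +0.380466;  D = +0.370925-0.084673i
d^4_{1,4}: single k=3 term ⇒ +0.509734;  D = -0.357590-0.363260i
d^4_{2,4}: single k=2 term ⇒ +0.539897;  D = -0.128419+0.524402i
d^4_{3,4}: single k=1 term ⇒ +0.432274;  D = +0.411279-0.133080i
d^4_{4,4}: single k=0 term ⇒ +0.228926;  D = -0.174390-0.148308i
Y_4^{m'}(θ=0.6437,φ=4.9307) and Σ D·Y over m':
  (-0.0037+0.0083i)·(+0.0369-0.0440i)  (+0.0379-0.0052i)·(-0.1318-0.1716i)  (-0.0682-0.0828i)·(-0.3798+0.1773i)  (-0.0733+0.2150i)·(+0.0727+0.3278i)  (+0.3709-0.0847i)·(-0.1975+0.0000i)  (-0.3576-0.3633i)·(-0.0727+0.3278i)  (-0.1284+0.5244i)·(-0.3798-0.1773i)  (+0.4113-0.1331i)·(+0.1318-0.1716i)  (-0.1744-0.1483i)·(+0.0369+0.0440i)
Y_4^4(R⁻¹ n̂) = +0.204131-0.346200i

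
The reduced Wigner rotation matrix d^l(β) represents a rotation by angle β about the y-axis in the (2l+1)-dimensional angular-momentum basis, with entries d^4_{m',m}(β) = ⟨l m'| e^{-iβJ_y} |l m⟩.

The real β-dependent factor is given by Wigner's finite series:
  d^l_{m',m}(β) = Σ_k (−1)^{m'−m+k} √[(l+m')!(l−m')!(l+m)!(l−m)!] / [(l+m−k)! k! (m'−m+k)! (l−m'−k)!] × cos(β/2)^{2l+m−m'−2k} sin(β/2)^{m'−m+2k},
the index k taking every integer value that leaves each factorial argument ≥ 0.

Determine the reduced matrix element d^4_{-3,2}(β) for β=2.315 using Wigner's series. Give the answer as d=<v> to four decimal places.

d^4_{-3,2}(β=2.315) via Wigner's sum:
With c≡cos(β/2)=0.401630 and s≡sin(β/2)=0.915802, N=[1·5040·720·2]^{1/2}=2693.993318
k∈{5,6} keeps every argument non-negative
  k=5: (−1)^0·2693.9933/(240)·0.4016^3·0.9158^5 = +0.468460
  k=6: (−1)^1·2693.9933/(720)·0.4016^1·0.9158^7 = -0.811898
d^4_{-3,2}(2.315) = +0.468460 -0.811898 = -0.343438

d=-0.3434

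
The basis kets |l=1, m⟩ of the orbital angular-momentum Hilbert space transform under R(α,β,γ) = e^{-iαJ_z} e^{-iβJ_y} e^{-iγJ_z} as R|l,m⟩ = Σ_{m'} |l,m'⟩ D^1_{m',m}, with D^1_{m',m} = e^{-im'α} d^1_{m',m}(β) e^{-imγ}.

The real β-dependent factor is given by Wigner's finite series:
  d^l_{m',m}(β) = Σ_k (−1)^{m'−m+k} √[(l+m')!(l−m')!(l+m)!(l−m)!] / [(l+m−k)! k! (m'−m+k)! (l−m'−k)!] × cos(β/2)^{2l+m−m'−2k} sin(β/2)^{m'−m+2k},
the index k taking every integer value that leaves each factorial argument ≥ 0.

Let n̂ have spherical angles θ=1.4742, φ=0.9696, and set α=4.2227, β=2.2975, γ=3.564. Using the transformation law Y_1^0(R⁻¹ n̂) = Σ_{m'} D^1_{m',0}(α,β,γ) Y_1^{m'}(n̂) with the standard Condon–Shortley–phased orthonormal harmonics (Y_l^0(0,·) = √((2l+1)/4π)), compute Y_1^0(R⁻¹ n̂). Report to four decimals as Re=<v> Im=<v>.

Re=-0.3925 Im=0.0000

Need the full column D^1_{m',0} for m'=−1..1 at α=4.2227, β=2.2975, γ=3.564.
cos(β/2)=0.409628, sin(β/2)=0.912253
d^1_{-1,0}: single k=1 term ⇒ +0.528469;  D = -0.248566-0.466363i
d^1_{0,0}: k∈[0..1] ⇒ +0.167795 -0.832205 = -0.664410;  D = -0.664410+0.000000i
d^1_{1,0}: single k=0 term ⇒ -0.528469;  D = +0.248566-0.466363i
Y_1^{m'}(θ=1.4742,φ=0.9696) and Σ D·Y over m':
  (-0.2486-0.4664i)·(+0.1945-0.2836i)  (-0.6644+0.0000i)·(+0.0471+0.0000i)  (+0.2486-0.4664i)·(-0.1945-0.2836i)
Y_1^0(R⁻¹ n̂) = -0.392516+0.000000i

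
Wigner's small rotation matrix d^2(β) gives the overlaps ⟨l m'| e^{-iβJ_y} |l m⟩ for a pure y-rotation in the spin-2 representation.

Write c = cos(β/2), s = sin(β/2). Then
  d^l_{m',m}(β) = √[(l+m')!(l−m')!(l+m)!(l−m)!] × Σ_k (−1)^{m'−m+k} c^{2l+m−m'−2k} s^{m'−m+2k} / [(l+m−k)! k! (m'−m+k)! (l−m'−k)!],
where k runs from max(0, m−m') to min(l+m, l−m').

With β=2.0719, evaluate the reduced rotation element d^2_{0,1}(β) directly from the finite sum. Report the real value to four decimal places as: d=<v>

d^2_{0,1}(β=2.0719) via Wigner's sum:
Half-angle: c=0.509709, s=0.860347. N=√(2·2·6·1)=4.898979
k∈{1,2} keeps every argument non-negative
  k=1: (−1)^0·4.8990/(2)·0.5097^3·0.8603^1 = +0.279072
  k=2: (−1)^1·4.8990/(2)·0.5097^1·0.8603^3 = -0.795094
d^2_{0,1}(2.0719) = +0.279072 -0.795094 = -0.516023

d=-0.5160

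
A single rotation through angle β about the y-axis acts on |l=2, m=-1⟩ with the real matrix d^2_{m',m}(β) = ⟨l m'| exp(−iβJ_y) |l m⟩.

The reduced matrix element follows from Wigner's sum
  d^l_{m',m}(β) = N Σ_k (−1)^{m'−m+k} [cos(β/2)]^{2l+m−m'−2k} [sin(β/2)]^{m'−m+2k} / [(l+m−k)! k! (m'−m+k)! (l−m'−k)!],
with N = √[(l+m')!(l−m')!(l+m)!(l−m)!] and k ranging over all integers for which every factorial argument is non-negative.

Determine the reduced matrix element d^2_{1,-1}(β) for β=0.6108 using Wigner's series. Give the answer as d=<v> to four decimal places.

d=0.2385

d^2_{1,-1}(β=0.6108) via Wigner's sum:
Half-angle: c=0.953727, s=0.300675. N=√(6·1·1·6)=6.000000
k: max(0,(-1)−(1))=0 … min(2+(-1),2−(1))=1
  k=0: (−1)^2·6.0000/(2)·0.9537^2·0.3007^2 = +0.246696
  k=1: (−1)^3·6.0000/(6)·0.9537^0·0.3007^4 = -0.008173
d^2_{1,-1}(0.6108) = +0.246696 -0.008173 = +0.238523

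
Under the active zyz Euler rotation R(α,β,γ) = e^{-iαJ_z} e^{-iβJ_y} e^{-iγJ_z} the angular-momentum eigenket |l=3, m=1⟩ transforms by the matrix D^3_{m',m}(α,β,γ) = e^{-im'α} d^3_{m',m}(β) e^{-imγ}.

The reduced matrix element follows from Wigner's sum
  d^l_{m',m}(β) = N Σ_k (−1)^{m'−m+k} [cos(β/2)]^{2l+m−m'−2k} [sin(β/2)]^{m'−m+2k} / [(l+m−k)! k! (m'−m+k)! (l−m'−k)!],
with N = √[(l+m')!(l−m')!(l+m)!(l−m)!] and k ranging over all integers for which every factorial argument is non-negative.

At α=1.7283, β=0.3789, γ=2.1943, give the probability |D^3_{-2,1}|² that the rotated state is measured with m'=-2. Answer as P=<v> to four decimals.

P=0.0015

Split into d^3_{-2,1}(β=0.3789) × two z-phases.
With c≡cos(β/2)=0.982108 and s≡sin(β/2)=0.188319, N=[1·120·24·2]^{1/2}=75.894664
The bounds max(0,m−m')=3 and min(l+m,l−m')=4 give 2 terms
  k=3: (−1)^0·75.8947/(12)·0.9821^3·0.1883^3 = +0.040012
  k=4: (−1)^1·75.8947/(24)·0.9821^1·0.1883^5 = -0.000736
d^3_{-2,1}(0.3789) = +0.040012 -0.000736 = +0.039276
|D^3_{-2,1}|² = |d^3_{-2,1}(β)|² = (+0.039276)² = 0.001543 (the z-rotation phases have unit modulus)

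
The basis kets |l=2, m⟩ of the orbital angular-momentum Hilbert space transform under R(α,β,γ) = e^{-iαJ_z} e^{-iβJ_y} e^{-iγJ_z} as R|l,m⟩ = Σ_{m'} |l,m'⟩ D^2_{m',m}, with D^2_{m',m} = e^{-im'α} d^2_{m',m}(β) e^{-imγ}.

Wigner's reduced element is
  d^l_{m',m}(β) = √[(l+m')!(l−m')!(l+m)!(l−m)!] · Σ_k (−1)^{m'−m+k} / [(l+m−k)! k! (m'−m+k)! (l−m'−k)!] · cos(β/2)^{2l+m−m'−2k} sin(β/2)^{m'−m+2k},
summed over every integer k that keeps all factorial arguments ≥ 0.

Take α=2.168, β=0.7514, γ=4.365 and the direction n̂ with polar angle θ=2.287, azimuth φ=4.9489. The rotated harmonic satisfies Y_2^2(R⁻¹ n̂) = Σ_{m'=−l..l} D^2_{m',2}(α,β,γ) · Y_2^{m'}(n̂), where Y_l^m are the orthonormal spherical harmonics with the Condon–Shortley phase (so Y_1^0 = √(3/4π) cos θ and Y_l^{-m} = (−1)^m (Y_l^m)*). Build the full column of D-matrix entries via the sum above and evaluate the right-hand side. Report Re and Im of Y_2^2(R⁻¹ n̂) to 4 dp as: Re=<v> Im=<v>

Re=0.0108 Im=0.0271

Need the full column D^2_{m',2} for m'=−2..2 at α=2.168, β=0.7514, γ=4.365.
cos(β/2)=0.930251, sin(β/2)=0.366924
d^2_{-2,2}: single k=4 term ⇒ +0.018126;  D = -0.005674+0.017215i
d^2_{-1,2}: single k=3 term ⇒ +0.091909;  D = +0.088360-0.025295i
d^2_{0,2}: single k=2 term ⇒ +0.285383;  D = -0.219230-0.182706i
d^2_{1,2}: single k=1 term ⇒ +0.590754;  D = -0.057551+0.587944i
d^2_{2,2}: single k=0 term ⇒ +0.748860;  D = +0.657319-0.358779i
Y_2^{m'}(θ=2.287,φ=4.9489) and Σ D·Y over m':
  (-0.0057+0.0172i)·(-0.1956+0.1001i)  (+0.0884-0.0253i)·(-0.0896-0.3719i)  (-0.2192-0.1827i)·(+0.0924+0.0000i)  (-0.0576+0.5879i)·(+0.0896-0.3719i)  (+0.6573-0.3588i)·(-0.1956-0.1001i)
Y_2^2(R⁻¹ n̂) = +0.010782+0.027068i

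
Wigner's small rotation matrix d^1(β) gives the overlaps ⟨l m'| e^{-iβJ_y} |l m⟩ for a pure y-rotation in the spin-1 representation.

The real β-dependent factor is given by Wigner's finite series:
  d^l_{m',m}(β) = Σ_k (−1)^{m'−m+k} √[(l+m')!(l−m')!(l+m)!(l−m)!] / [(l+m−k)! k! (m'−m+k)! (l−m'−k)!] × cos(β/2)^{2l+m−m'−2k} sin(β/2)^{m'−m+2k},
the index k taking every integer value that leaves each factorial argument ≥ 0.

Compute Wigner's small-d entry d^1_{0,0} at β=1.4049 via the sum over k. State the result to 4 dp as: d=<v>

d^1_{0,0}(β=1.4049) via Wigner's sum:
c=cos(1.4049/2)=0.763262, s=sin(1.4049/2)=0.646090; N=√[1·1·1·1]=1.000000
The bounds max(0,m−m')=0 and min(l+m,l−m')=1 give 2 terms
  k=0: (−1)^0·1.0000/(1)·0.7633^2·0.6461^0 = +0.582568
  k=1: (−1)^1·1.0000/(1)·0.7633^0·0.6461^2 = -0.417432
d^1_{0,0}(1.4049) = +0.582568 -0.417432 = +0.165136

d=0.1651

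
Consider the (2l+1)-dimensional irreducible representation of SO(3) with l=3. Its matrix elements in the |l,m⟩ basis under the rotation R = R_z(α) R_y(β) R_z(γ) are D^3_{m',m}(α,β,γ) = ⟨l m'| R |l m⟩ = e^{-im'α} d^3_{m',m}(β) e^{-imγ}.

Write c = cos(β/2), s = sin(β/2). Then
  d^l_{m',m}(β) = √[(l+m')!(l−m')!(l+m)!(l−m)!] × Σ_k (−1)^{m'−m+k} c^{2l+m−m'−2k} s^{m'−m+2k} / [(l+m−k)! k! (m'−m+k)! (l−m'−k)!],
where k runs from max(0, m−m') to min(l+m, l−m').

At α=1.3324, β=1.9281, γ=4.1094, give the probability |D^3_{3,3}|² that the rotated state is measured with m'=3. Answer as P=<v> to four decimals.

Split into d^3_{3,3}(β=1.9281) × two z-phases.
c=cos(1.9281/2)=0.570198, s=sin(1.9281/2)=0.821508; N=√[720·1·720·1]=720.000000
k: max(0,(3)−(3))=0 … min(3+(3),3−(3))=0
  k=0: (−1)^0·720.0000/(720)·0.5702^6·0.8215^0 = +0.034368
d^3_{3,3}(1.9281) = +0.034368
|D^3_{3,3}|² = |d^3_{3,3}(β)|² = (+0.034368)² = 0.001181 (the z-rotation phases have unit modulus)

P=0.0012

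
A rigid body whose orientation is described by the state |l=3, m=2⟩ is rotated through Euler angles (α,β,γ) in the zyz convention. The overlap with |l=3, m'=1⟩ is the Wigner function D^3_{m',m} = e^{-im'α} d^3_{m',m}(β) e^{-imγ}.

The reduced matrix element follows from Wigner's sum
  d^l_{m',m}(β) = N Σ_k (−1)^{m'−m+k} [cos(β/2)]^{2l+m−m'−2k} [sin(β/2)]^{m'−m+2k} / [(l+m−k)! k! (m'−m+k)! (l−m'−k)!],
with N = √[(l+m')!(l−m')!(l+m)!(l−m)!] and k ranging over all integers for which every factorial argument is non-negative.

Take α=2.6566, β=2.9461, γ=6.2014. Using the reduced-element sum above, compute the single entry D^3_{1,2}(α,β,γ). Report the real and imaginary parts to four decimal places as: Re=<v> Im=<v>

Re=0.0046 Im=0.0035

D^3_{1,2}(2.6566,2.9461,6.2014) = e^{-i·1·2.6566}·d^3_{1,2}(2.9461)·e^{-i·2·6.2014}. Compute d first:
c=cos(2.9461/2)=0.097591, s=sin(2.9461/2)=0.995227; N=√[24·2·120·1]=75.894664
The bounds max(0,m−m')=1 and min(l+m,l−m')=2 give 2 terms
  k=1: (−1)^0·75.8947/(24)·0.0976^5·0.9952^1 = +0.000028
  k=2: (−1)^1·75.8947/(12)·0.0976^3·0.9952^3 = -0.005795
d^3_{1,2}(2.9461) = +0.000028 -0.005795 = -0.005767
Phases: e^{-i·(1)·2.6566}=-0.884678-0.466202i, e^{-i·(2)·6.2014}=+0.986652+0.162842i ⇒ D=+0.004596+0.003483i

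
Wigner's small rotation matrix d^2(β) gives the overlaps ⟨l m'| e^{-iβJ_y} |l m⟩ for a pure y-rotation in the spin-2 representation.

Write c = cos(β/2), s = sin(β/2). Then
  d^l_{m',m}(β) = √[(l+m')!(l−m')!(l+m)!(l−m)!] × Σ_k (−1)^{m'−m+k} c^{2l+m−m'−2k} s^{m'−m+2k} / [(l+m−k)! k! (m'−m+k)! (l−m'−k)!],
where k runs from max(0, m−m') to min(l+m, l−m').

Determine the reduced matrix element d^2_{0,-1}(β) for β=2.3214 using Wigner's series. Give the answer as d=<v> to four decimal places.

d^2_{0,-1}(β=2.3214) via Wigner's sum:
Half-angle: c=0.398698, s=0.917082. N=√(2·2·1·6)=4.898979
k∈{0,1} keeps every argument non-negative
  k=0: (−1)^1·4.8990/(2)·0.3987^3·0.9171^1 = -0.142369
  k=1: (−1)^2·4.8990/(2)·0.3987^1·0.9171^3 = +0.753259
d^2_{0,-1}(2.3214) = -0.142369 +0.753259 = +0.610890

d=0.6109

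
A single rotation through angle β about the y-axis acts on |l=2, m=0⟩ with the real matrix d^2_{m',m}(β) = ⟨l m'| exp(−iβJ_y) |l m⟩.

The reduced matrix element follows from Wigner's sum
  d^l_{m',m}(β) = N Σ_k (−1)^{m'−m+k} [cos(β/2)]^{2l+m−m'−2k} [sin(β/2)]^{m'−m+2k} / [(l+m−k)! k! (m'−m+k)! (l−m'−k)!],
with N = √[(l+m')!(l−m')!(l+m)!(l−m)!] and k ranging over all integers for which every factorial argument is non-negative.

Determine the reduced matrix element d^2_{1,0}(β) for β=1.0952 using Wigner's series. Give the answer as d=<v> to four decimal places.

d^2_{1,0}(β=1.0952) via Wigner's sum:
Half-angle: c=0.853777, s=0.520640. N=√(6·1·2·2)=4.898979
Admissible k: 0..1 (factorial args all ≥0)
  k=0: (−1)^1·4.8990/(2)·0.8538^3·0.5206^1 = -0.793680
  k=1: (−1)^2·4.8990/(2)·0.8538^1·0.5206^3 = +0.295142
d^2_{1,0}(1.0952) = -0.793680 +0.295142 = -0.498538

d=-0.4985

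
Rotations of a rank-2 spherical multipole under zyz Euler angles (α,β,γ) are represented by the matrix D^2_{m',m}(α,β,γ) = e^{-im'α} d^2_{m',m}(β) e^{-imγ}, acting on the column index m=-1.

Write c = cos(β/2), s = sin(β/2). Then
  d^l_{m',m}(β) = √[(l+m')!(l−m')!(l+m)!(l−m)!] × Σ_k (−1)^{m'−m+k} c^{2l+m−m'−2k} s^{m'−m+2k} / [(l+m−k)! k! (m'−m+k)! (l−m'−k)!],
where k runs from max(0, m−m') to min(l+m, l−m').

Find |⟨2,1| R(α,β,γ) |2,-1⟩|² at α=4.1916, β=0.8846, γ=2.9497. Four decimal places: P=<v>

P=0.1725

First d^2_{1,-1}(β=0.8846), then the phase factors e^{-i(1)α} and e^{-i(-1)γ}:
With c≡cos(β/2)=0.903770 and s≡sin(β/2)=0.428019, N=[6·1·1·6]^{1/2}=6.000000
k: max(0,(-1)−(1))=0 … min(2+(-1),2−(1))=1
  k=0: (−1)^2·6.0000/(2)·0.9038^2·0.4280^2 = +0.448914
  k=1: (−1)^3·6.0000/(6)·0.9038^0·0.4280^4 = -0.033562
d^2_{1,-1}(0.8846) = +0.448914 -0.033562 = +0.415352
|D^2_{1,-1}|² = |d^2_{1,-1}(β)|² = (+0.415352)² = 0.172517 (the z-rotation phases have unit modulus)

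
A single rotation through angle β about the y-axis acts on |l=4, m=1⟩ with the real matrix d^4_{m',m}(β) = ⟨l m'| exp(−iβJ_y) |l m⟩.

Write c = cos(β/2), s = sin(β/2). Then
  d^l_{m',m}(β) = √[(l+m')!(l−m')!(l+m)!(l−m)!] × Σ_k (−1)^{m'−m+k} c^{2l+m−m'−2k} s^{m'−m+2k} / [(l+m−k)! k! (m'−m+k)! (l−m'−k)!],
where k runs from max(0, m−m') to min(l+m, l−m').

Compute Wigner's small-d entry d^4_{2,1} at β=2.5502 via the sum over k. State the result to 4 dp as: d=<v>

d=-0.2420

d^4_{2,1}(β=2.5502) via Wigner's sum:
Half-angle: c=0.291406, s=0.956599. N=√(720·2·120·6)=1018.233765
Admissible k: 0..2 (factorial args all ≥0)
  k=0: (−1)^1·1018.2338/(240)·0.2914^7·0.9566^1 = -0.000724
  k=1: (−1)^2·1018.2338/(48)·0.2914^5·0.9566^3 = +0.039020
  k=2: (−1)^3·1018.2338/(72)·0.2914^3·0.9566^5 = -0.280325
d^4_{2,1}(2.5502) = -0.000724 +0.039020 -0.280325 = -0.242029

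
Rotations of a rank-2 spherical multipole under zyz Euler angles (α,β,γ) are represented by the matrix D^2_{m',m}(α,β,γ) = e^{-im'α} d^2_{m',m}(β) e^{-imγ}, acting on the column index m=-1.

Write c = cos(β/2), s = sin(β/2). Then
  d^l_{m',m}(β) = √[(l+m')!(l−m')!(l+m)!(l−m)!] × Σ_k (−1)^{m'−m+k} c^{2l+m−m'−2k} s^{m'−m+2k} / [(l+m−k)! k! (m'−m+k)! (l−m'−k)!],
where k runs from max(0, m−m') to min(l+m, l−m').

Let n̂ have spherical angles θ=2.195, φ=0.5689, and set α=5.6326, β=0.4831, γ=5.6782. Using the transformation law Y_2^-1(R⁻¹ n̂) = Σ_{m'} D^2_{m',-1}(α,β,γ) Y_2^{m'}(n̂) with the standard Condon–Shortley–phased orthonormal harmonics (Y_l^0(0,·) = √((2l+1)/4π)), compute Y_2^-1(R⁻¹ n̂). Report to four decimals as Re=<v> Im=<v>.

Re=0.0020 Im=0.2762

Need the full column D^2_{m',-1} for m'=−2..2 at α=5.6326, β=0.4831, γ=5.6782.
cos(β/2)=0.970968, sin(β/2)=0.239208
d^2_{-2,-1}: single k=1 term ⇒ +0.437946;  D = -0.144132-0.413549i
d^2_{-1,-1}: k∈[0..1] ⇒ +0.888833 -0.161839 = +0.726995;  D = +0.225391-0.691173i
d^2_{0,-1}: k∈[0..1] ⇒ -0.536372 +0.032554 = -0.503818;  D = -0.414396+0.286547i
d^2_{1,-1}: k∈[0..1] ⇒ +0.161839 -0.003274 = +0.158565;  D = +0.158400+0.007228i
d^2_{2,-1}: single k=0 term ⇒ -0.026580;  D = -0.020395-0.017046i
Y_2^{m'}(θ=2.195,φ=0.5689) and Σ D·Y over m':
  (-0.1441-0.4135i)·(+0.1067-0.2309i)  (+0.2254-0.6912i)·(-0.3087+0.1974i)  (-0.4144+0.2865i)·(+0.0078+0.0000i)  (+0.1584+0.0072i)·(+0.3087+0.1974i)  (-0.0204-0.0170i)·(+0.1067+0.2309i)
Y_2^-1(R⁻¹ n̂) = +0.001982+0.276173i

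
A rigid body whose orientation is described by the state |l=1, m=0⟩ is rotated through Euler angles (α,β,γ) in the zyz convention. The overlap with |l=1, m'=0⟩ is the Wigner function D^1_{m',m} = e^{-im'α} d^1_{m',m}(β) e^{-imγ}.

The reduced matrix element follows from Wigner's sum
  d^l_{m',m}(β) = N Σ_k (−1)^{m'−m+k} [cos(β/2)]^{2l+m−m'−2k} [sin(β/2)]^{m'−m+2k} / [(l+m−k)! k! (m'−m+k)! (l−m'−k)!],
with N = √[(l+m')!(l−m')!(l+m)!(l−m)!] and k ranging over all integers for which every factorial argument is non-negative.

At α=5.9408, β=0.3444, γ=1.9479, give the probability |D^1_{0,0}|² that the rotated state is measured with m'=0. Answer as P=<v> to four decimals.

First d^1_{0,0}(β=0.3444), then the phase factors e^{-i(0)α} and e^{-i(0)γ}:
c=cos(0.3444/2)=0.985210, s=sin(0.3444/2)=0.171350; N=√[1·1·1·1]=1.000000
Admissible k: 0..1 (factorial args all ≥0)
  k=0: (−1)^0·1.0000/(1)·0.9852^2·0.1714^0 = +0.970639
  k=1: (−1)^1·1.0000/(1)·0.9852^0·0.1714^2 = -0.029361
d^1_{0,0}(0.3444) = +0.970639 -0.029361 = +0.941278
|D^1_{0,0}|² = |d^1_{0,0}(β)|² = (+0.941278)² = 0.886005 (the z-rotation phases have unit modulus)

P=0.8860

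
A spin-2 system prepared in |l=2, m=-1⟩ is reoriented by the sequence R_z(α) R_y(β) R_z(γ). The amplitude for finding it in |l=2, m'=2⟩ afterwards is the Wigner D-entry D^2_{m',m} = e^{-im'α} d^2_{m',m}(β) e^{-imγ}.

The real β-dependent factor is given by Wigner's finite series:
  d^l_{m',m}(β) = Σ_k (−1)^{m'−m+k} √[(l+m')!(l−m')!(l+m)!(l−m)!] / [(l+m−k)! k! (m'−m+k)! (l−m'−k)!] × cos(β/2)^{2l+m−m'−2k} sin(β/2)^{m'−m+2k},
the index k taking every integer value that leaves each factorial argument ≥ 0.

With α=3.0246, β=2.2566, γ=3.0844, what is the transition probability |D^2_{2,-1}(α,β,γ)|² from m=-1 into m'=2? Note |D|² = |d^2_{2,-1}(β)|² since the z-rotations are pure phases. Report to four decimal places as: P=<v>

First d^2_{2,-1}(β=2.2566), then the phase factors e^{-i(2)α} and e^{-i(-1)γ}:
c=cos(2.2566/2)=0.428197, s=sin(2.2566/2)=0.903686; N=√[24·1·1·6]=12.000000
Admissible k: 0..0 (factorial args all ≥0)
  k=0: (−1)^3·12.0000/(6)·0.4282^1·0.9037^3 = -0.632012
d^2_{2,-1}(2.2566) = -0.632012
|D^2_{2,-1}|² = |d^2_{2,-1}(β)|² = (-0.632012)² = 0.399439 (the z-rotation phases have unit modulus)

P=0.3994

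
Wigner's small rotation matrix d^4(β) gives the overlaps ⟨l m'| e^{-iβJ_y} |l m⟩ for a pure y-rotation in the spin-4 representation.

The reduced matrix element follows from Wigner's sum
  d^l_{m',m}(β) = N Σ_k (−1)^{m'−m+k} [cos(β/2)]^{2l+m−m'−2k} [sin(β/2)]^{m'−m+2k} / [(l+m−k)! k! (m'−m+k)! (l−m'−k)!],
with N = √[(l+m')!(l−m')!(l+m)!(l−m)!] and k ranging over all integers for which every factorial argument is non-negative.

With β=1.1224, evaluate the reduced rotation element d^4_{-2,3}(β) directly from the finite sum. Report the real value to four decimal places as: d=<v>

d=0.2525

d^4_{-2,3}(β=1.1224) via Wigner's sum:
With c≡cos(β/2)=0.846617 and s≡sin(β/2)=0.532203, N=[2·720·5040·1]^{1/2}=2693.993318
Admissible k: 5..6 (factorial args all ≥0)
  k=5: (−1)^0·2693.9933/(240)·0.8466^3·0.5322^5 = +0.290824
  k=6: (−1)^1·2693.9933/(720)·0.8466^1·0.5322^7 = -0.038308
d^4_{-2,3}(1.1224) = +0.290824 -0.038308 = +0.252516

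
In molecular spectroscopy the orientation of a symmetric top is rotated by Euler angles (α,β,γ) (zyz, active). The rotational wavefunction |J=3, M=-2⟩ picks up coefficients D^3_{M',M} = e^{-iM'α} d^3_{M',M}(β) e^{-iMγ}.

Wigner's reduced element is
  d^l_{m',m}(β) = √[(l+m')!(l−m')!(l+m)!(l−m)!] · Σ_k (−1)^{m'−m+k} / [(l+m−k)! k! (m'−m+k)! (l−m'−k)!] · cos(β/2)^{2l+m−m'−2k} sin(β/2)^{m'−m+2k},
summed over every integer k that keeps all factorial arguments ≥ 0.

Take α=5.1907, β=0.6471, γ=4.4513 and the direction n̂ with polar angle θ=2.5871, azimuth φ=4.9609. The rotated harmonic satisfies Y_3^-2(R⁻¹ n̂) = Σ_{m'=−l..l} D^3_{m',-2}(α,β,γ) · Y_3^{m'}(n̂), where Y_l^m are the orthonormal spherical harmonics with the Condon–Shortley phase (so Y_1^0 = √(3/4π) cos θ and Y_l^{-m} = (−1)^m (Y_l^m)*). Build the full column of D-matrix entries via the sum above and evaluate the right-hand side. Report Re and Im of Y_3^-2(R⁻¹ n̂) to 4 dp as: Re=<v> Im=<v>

Re=0.3147 Im=-0.0848

Need the full column D^3_{m',-2} for m'=−3..3 at α=5.1907, β=0.6471, γ=4.4513.
cos(β/2)=0.948113, sin(β/2)=0.317934
d^3_{-3,-2}: single k=1 term ⇒ +0.596641;  D = +0.472057-0.364887i
d^3_{-2,-2}: k∈[0..1] ⇒ +0.726373 -0.408399 = +0.317974;  D = +0.288436+0.133837i
d^3_{-1,-2}: k∈[0..1] ⇒ -0.770260 +0.173230 = -0.597030;  D = -0.026181-0.596456i
d^3_{0,-2}: k∈[0..1] ⇒ +0.447379 -0.050307 = +0.397072;  D = -0.344156+0.198047i
d^3_{1,-2}: k∈[0..1] ⇒ -0.173230 +0.009740 = -0.163490;  D = +0.137615+0.088267i
d^3_{2,-2}: k∈[0..1] ⇒ +0.045924 -0.001033 = +0.044891;  D = +0.004124-0.044701i
d^3_{3,-2}: single k=0 term ⇒ -0.007544;  D = -0.006988+0.002843i
Y_3^{m'}(θ=2.5871,φ=4.9609) and Σ D·Y over m':
  (+0.4721-0.3649i)·(-0.0413-0.0447i)  (+0.2884+0.1338i)·(+0.2117-0.1148i)  (-0.0262-0.5965i)·(+0.1094+0.4311i)  (-0.3442+0.1980i)·(-0.1948+0.0000i)  (+0.1376+0.0883i)·(-0.1094+0.4311i)  (+0.0041-0.0447i)·(+0.2117+0.1148i)  (-0.0070+0.0028i)·(+0.0413-0.0447i)
Y_3^-2(R⁻¹ n̂) = +0.314659-0.084839i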